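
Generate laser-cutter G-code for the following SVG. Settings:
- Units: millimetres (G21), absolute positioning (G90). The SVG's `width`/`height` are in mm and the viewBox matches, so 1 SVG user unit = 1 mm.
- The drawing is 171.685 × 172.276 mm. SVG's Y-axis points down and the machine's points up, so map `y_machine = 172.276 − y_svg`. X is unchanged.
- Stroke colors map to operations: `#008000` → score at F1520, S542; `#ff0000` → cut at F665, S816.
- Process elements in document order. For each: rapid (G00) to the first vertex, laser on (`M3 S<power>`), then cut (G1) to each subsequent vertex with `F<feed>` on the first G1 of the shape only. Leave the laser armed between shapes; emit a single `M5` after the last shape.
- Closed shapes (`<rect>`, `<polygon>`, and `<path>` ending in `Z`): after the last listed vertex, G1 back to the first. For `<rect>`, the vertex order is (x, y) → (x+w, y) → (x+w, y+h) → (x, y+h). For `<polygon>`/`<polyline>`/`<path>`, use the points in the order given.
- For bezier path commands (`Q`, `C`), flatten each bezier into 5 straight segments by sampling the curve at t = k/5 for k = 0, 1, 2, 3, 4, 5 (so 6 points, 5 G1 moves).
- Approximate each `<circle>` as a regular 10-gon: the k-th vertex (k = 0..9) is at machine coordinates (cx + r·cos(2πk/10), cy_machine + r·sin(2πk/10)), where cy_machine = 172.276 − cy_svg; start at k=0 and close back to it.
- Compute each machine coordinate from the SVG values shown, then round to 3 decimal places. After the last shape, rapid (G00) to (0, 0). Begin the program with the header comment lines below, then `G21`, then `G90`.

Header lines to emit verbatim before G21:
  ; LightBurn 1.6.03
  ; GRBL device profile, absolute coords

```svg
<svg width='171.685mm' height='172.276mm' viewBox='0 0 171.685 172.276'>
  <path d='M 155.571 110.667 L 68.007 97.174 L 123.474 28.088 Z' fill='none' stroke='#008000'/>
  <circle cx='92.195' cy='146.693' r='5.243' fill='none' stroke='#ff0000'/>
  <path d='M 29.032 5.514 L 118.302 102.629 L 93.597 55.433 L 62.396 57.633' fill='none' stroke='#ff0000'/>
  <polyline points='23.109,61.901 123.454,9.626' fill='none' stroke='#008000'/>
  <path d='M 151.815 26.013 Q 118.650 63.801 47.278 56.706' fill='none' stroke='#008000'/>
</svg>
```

; LightBurn 1.6.03
; GRBL device profile, absolute coords
G21
G90
G00 X155.571 Y61.609
M3 S542
G1 X68.007 Y75.102 F1520
G1 X123.474 Y144.188
G1 X155.571 Y61.609
G00 X97.438 Y25.583
M3 S816
G1 X96.437 Y28.665 F665
G1 X93.815 Y30.569
G1 X90.575 Y30.569
G1 X87.953 Y28.665
G1 X86.952 Y25.583
G1 X87.953 Y22.501
G1 X90.575 Y20.597
G1 X93.815 Y20.597
G1 X96.437 Y22.501
G1 X97.438 Y25.583
G00 X29.032 Y166.762
M3 S816
G1 X118.302 Y69.647 F665
G1 X93.597 Y116.843
G1 X62.396 Y114.643
G00 X23.109 Y110.375
M3 S542
G1 X123.454 Y162.650 F1520
G00 X151.815 Y146.263
M3 S542
G1 X137.021 Y132.943 F1520
G1 X119.170 Y123.214
G1 X98.262 Y117.075
G1 X74.299 Y114.527
G1 X47.278 Y115.570
M5
G00 X0.000 Y0.000

1 u = 1 mm; y_m = 172.276 − y.

[1] `<path>` regular polygon, #008000→score S542 F1520: (155.571,61.609) → (68.007,75.102) → (123.474,144.188) → (155.571,61.609) (closed)

[2] `<circle>` circle, #ff0000→cut S816 F665: (97.438,25.583) → (96.437,28.665) → (93.815,30.569) → (90.575,30.569) → (87.953,28.665) → (86.952,25.583) → (87.953,22.501) → (90.575,20.597) → (93.815,20.597) → (96.437,22.501) → (97.438,25.583) (closed)

[3] `<path>` open polyline, #ff0000→cut S816 F665: (29.032,166.762) → (118.302,69.647) → (93.597,116.843) → (62.396,114.643)

[4] `<polyline>` line segment, #008000→score S542 F1520: (23.109,110.375) → (123.454,162.650)

[5] `<path>` quadratic bezier, #008000→score S542 F1520: (151.815,146.263) → (137.021,132.943) → (119.170,123.214) → (98.262,117.075) → (74.299,114.527) → (47.278,115.570)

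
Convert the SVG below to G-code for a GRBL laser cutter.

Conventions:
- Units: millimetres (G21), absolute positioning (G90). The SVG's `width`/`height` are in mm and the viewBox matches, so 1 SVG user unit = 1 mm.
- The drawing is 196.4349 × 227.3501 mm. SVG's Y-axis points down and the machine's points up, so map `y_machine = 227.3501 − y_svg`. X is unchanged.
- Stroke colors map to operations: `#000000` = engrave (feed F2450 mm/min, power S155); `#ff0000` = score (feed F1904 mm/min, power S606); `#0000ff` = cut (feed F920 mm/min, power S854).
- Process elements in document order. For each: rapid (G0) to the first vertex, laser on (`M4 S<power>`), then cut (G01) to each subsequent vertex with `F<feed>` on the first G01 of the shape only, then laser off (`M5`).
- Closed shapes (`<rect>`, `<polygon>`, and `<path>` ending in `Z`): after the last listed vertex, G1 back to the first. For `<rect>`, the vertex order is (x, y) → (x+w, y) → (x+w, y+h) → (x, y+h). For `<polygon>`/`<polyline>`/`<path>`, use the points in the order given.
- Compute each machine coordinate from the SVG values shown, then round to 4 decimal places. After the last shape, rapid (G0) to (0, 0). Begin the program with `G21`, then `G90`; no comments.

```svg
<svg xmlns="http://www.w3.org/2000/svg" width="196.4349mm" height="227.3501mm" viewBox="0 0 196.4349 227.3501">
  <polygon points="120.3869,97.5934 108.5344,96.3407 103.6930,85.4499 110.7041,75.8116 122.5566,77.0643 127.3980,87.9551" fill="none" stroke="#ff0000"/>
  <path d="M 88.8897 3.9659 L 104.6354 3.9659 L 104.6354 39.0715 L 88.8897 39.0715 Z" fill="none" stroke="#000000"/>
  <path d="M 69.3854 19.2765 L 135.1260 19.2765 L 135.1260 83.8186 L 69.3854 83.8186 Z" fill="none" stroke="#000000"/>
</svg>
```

1 u = 1 mm; y_m = 227.3501 − y.

[1] `<polygon>` regular polygon, #ff0000→score S606 F1904: (120.3869,129.7567) → (108.5344,131.0094) → (103.6930,141.9002) → (110.7041,151.5385) → (122.5566,150.2858) → (127.3980,139.3950) → (120.3869,129.7567) (closed)

[2] `<path>` rectangle, #000000→engrave S155 F2450: (88.8897,223.3842) → (104.6354,223.3842) → (104.6354,188.2786) → (88.8897,188.2786) → (88.8897,223.3842) (closed)

[3] `<path>` rectangle, #000000→engrave S155 F2450: (69.3854,208.0736) → (135.1260,208.0736) → (135.1260,143.5315) → (69.3854,143.5315) → (69.3854,208.0736) (closed)

G21
G90
G0 X120.3869 Y129.7567
M4 S606
G01 X108.5344 Y131.0094 F1904
G01 X103.6930 Y141.9002
G01 X110.7041 Y151.5385
G01 X122.5566 Y150.2858
G01 X127.3980 Y139.3950
G01 X120.3869 Y129.7567
M5
G0 X88.8897 Y223.3842
M4 S155
G01 X104.6354 Y223.3842 F2450
G01 X104.6354 Y188.2786
G01 X88.8897 Y188.2786
G01 X88.8897 Y223.3842
M5
G0 X69.3854 Y208.0736
M4 S155
G01 X135.1260 Y208.0736 F2450
G01 X135.1260 Y143.5315
G01 X69.3854 Y143.5315
G01 X69.3854 Y208.0736
M5
G0 X0.0000 Y0.0000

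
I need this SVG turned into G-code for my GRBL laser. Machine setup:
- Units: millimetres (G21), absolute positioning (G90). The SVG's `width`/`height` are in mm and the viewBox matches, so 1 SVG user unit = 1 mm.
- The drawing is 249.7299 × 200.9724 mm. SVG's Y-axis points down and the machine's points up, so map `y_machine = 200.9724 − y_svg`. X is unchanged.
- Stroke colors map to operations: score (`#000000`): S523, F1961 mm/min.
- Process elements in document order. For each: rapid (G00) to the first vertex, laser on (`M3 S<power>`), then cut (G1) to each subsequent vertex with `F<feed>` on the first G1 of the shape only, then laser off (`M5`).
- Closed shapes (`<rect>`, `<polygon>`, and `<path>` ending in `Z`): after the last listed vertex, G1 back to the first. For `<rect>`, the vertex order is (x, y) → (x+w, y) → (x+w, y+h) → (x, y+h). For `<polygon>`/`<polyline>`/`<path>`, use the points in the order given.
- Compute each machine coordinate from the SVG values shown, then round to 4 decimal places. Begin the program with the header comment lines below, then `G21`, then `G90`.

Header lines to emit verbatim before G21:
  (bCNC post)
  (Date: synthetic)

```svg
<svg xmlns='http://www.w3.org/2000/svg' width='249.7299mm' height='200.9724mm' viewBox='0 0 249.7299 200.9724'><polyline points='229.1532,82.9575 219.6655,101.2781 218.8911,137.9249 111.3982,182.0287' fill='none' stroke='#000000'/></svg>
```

(bCNC post)
(Date: synthetic)
G21
G90
G00 X229.1532 Y118.0149
M3 S523
G1 X219.6655 Y99.6943 F1961
G1 X218.8911 Y63.0475
G1 X111.3982 Y18.9437
M5

Since the viewBox matches the mm dimensions, user units are millimetres directly. The only transform is the Y-flip y_m = 200.9724 − y_svg.

Shape 1 is a open polyline drawn with `<polyline>`. Its stroke #000000 means score at S523, F1961. After flipping Y the toolpath is (229.1532,118.0149) → (219.6655,99.6943) → (218.8911,63.0475) → (111.3982,18.9437).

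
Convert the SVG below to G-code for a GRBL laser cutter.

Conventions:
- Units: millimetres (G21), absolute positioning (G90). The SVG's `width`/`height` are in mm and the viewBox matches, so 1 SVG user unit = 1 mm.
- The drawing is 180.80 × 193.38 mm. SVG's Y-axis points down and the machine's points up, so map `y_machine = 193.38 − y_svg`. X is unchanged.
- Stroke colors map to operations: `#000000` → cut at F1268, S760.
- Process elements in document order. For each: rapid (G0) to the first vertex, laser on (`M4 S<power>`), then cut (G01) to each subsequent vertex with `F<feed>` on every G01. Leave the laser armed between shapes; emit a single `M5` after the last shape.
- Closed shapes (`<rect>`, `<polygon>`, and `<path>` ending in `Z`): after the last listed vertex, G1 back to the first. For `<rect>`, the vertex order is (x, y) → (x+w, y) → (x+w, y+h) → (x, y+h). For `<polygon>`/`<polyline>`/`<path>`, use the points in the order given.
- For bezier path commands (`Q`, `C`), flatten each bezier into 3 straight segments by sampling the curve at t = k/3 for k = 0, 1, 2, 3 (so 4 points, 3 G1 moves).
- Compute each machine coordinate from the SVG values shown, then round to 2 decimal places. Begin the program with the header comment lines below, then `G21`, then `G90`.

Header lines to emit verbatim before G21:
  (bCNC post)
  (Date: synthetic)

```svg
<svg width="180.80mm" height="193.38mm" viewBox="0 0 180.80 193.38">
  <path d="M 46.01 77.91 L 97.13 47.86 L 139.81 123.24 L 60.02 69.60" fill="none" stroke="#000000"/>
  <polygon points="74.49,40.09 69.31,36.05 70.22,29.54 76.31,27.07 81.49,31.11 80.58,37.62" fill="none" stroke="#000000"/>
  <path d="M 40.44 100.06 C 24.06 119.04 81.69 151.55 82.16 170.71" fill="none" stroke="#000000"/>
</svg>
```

(bCNC post)
(Date: synthetic)
G21
G90
G0 X46.01 Y115.47
M4 S760
G01 X97.13 Y145.52 F1268
G01 X139.81 Y70.14 F1268
G01 X60.02 Y123.78 F1268
G0 X74.49 Y153.29
M4 S760
G01 X69.31 Y157.33 F1268
G01 X70.22 Y163.84 F1268
G01 X76.31 Y166.31 F1268
G01 X81.49 Y162.27 F1268
G01 X80.58 Y155.76 F1268
G01 X74.49 Y153.29 F1268
G0 X40.44 Y93.32
M4 S760
G01 X43.87 Y70.83 F1268
G01 X67.49 Y45.28 F1268
G01 X82.16 Y22.67 F1268
M5

1 u = 1 mm; y_m = 193.38 − y.

[1] `<path>` open polyline, #000000→cut S760 F1268: (46.01,115.47) → (97.13,145.52) → (139.81,70.14) → (60.02,123.78)

[2] `<polygon>` regular polygon, #000000→cut S760 F1268: (74.49,153.29) → (69.31,157.33) → (70.22,163.84) → (76.31,166.31) → (81.49,162.27) → (80.58,155.76) → (74.49,153.29) (closed)

[3] `<path>` cubic bezier, #000000→cut S760 F1268: (40.44,93.32) → (43.87,70.83) → (67.49,45.28) → (82.16,22.67)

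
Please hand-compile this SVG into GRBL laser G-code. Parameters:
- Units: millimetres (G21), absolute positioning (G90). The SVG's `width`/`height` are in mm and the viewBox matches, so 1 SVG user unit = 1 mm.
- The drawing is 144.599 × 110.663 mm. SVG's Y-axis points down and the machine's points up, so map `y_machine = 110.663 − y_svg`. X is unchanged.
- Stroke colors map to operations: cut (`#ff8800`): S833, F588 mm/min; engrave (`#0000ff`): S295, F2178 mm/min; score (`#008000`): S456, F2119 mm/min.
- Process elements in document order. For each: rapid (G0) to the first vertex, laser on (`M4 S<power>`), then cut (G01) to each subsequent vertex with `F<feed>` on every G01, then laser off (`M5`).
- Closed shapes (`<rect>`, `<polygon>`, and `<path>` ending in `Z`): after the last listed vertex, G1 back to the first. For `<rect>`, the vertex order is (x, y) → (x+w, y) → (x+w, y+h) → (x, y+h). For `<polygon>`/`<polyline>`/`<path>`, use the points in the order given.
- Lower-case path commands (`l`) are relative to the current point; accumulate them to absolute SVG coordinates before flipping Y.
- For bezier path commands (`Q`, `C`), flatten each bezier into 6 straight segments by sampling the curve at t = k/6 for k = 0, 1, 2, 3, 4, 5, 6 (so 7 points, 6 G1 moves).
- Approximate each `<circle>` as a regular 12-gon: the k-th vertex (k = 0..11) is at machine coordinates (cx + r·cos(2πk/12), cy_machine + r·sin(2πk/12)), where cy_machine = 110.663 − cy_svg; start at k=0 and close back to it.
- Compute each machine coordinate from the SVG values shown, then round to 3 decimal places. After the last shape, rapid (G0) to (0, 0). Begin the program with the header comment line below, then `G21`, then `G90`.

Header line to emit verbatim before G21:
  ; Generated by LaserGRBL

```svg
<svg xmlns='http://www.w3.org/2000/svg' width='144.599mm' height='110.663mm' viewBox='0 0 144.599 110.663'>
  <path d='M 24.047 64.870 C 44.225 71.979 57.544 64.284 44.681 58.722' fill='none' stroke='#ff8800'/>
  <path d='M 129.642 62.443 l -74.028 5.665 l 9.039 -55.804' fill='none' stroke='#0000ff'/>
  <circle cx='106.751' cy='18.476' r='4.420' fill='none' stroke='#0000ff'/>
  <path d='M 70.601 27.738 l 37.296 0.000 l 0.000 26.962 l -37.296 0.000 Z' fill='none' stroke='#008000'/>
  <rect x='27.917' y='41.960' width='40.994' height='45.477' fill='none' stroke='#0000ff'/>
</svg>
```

; Generated by LaserGRBL
G21
G90
G0 X24.047 Y45.793
M4 S833
G01 X33.475 Y43.394 F588
G01 X41.223 Y42.991 F588
G01 X46.754 Y44.115 F588
G01 X49.532 Y46.295 F588
G01 X49.020 Y49.061 F588
G01 X44.681 Y51.941 F588
M5
G0 X129.642 Y48.220
M4 S295
G01 X55.614 Y42.555 F2178
G01 X64.653 Y98.359 F2178
M5
G0 X111.171 Y92.187
M4 S295
G01 X110.579 Y94.397 F2178
G01 X108.961 Y96.015 F2178
G01 X106.751 Y96.607 F2178
G01 X104.541 Y96.015 F2178
G01 X102.923 Y94.397 F2178
G01 X102.331 Y92.187 F2178
G01 X102.923 Y89.977 F2178
G01 X104.541 Y88.359 F2178
G01 X106.751 Y87.767 F2178
G01 X108.961 Y88.359 F2178
G01 X110.579 Y89.977 F2178
G01 X111.171 Y92.187 F2178
M5
G0 X70.601 Y82.925
M4 S456
G01 X107.897 Y82.925 F2119
G01 X107.897 Y55.963 F2119
G01 X70.601 Y55.963 F2119
G01 X70.601 Y82.925 F2119
M5
G0 X27.917 Y68.703
M4 S295
G01 X68.911 Y68.703 F2178
G01 X68.911 Y23.226 F2178
G01 X27.917 Y23.226 F2178
G01 X27.917 Y68.703 F2178
M5
G0 X0.000 Y0.000

viewBox `0 0 144.599 110.663` with mm width/height → 1 unit = 1 mm. Flip: y_m = 110.663 − y_svg.

**Shape 1** — `<path>` cubic bezier, stroke `#ff8800` → cut (S833, F588). Control points (SVG): P0=(24.047,64.870), P1=(44.225,71.979), P2=(57.544,64.284), P3=(44.681,58.722); sampled at t=k/6. Machine vertices: (24.047,45.793) → (33.475,43.394) → (41.223,42.991) → (46.754,44.115) → (49.532,46.295) → (49.020,49.061) → (44.681,51.941). Open path.

**Shape 2** — `<path>` open polyline, stroke `#0000ff` → engrave (S295, F2178). Machine vertices: (129.642,48.220) → (55.614,42.555) → (64.653,98.359). Open path.

**Shape 3** — `<circle>` circle, stroke `#0000ff` → engrave (S295, F2178). Machine vertices: (111.171,92.187) → (110.579,94.397) → (108.961,96.015) → (106.751,96.607) → (104.541,96.015) → (102.923,94.397) → (102.331,92.187) → (102.923,89.977) → (104.541,88.359) → (106.751,87.767) → (108.961,88.359) → (110.579,89.977) → (111.171,92.187). Closed: final G1 returns to the first vertex.

**Shape 4** — `<path>` rectangle, stroke `#008000` → score (S456, F2119). Machine vertices: (70.601,82.925) → (107.897,82.925) → (107.897,55.963) → (70.601,55.963) → (70.601,82.925). Closed: final G1 returns to the first vertex.

**Shape 5** — `<rect>` rectangle, stroke `#0000ff` → engrave (S295, F2178). Machine vertices: (27.917,68.703) → (68.911,68.703) → (68.911,23.226) → (27.917,23.226) → (27.917,68.703). Closed: final G1 returns to the first vertex.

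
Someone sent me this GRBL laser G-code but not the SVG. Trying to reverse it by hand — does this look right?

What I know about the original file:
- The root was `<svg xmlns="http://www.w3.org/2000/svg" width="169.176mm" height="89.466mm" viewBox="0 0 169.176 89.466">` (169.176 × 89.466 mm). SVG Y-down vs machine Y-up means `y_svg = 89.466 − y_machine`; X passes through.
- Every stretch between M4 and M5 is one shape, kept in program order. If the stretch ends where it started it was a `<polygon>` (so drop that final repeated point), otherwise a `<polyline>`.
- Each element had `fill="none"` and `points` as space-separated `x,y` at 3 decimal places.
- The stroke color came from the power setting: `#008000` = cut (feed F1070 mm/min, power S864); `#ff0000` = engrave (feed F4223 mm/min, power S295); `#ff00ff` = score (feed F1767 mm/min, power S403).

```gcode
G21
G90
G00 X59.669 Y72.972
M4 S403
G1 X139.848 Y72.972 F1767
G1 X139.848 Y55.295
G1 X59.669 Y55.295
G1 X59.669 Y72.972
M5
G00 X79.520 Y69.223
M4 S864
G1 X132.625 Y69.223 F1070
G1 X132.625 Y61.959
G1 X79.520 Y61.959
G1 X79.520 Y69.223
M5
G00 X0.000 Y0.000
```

<svg xmlns="http://www.w3.org/2000/svg" width="169.176mm" height="89.466mm" viewBox="0 0 169.176 89.466">
  <polygon points="59.669,16.494 139.848,16.494 139.848,34.171 59.669,34.171" fill="none" stroke="#ff00ff"/>
  <polygon points="79.520,20.243 132.625,20.243 132.625,27.507 79.520,27.507" fill="none" stroke="#008000"/>
</svg>

Machine Y-up, SVG Y-down with viewBox height 89.466, so y_svg = 89.466 − y_machine; X carries over.

Run 1: S403 ⇒ score layer `#ff00ff`. The run returns to its start, so emit a `<polygon>` with points (Y-flipped): 59.669,16.494 139.848,16.494 139.848,34.171 59.669,34.171.

Run 2: the run's S864 means `#008000` (cut). The run returns to its start, so emit a `<polygon>` with points (Y-flipped): 79.520,20.243 132.625,20.243 132.625,27.507 79.520,27.507.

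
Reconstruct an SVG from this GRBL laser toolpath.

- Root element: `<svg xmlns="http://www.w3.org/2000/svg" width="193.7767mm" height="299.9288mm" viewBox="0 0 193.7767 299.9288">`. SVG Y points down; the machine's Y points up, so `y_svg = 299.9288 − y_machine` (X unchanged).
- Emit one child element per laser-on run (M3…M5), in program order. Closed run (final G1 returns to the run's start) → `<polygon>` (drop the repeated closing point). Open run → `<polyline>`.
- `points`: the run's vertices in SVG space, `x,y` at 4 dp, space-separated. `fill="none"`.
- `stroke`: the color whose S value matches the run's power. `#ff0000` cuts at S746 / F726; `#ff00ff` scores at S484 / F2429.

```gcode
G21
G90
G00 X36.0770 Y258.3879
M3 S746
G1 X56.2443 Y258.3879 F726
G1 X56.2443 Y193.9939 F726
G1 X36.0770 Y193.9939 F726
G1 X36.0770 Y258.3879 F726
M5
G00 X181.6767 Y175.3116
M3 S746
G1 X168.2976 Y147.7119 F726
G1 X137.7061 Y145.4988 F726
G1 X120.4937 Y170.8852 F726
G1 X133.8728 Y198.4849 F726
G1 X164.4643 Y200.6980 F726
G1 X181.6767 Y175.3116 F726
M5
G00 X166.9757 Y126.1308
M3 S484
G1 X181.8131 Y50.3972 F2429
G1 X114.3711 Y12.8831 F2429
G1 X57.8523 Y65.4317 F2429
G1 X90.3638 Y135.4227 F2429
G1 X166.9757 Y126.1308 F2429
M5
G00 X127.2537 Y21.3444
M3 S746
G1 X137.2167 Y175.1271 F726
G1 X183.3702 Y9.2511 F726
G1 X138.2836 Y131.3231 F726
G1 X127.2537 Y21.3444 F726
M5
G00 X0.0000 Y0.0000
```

<svg xmlns="http://www.w3.org/2000/svg" width="193.7767mm" height="299.9288mm" viewBox="0 0 193.7767 299.9288">
  <polygon points="36.0770,41.5409 56.2443,41.5409 56.2443,105.9349 36.0770,105.9349" fill="none" stroke="#ff0000"/>
  <polygon points="181.6767,124.6172 168.2976,152.2169 137.7061,154.4300 120.4937,129.0436 133.8728,101.4439 164.4643,99.2308" fill="none" stroke="#ff0000"/>
  <polygon points="166.9757,173.7980 181.8131,249.5316 114.3711,287.0457 57.8523,234.4971 90.3638,164.5061" fill="none" stroke="#ff00ff"/>
  <polygon points="127.2537,278.5844 137.2167,124.8017 183.3702,290.6777 138.2836,168.6057" fill="none" stroke="#ff0000"/>
</svg>

Machine Y-up, SVG Y-down with viewBox height 299.9288, so y_svg = 299.9288 − y_machine; X carries over.

Run 1: the run's S746 means `#ff0000` (cut). The run returns to its start, so emit a `<polygon>` with points (Y-flipped): 36.0770,41.5409 56.2443,41.5409 56.2443,105.9349 36.0770,105.9349.

Run 2: the run's S746 means `#ff0000` (cut). The run returns to its start, so emit a `<polygon>` with points (Y-flipped): 181.6767,124.6172 168.2976,152.2169 137.7061,154.4300 120.4937,129.0436 133.8728,101.4439 164.4643,99.2308.

Run 3: the run's S484 means `#ff00ff` (score). The run returns to its start, so emit a `<polygon>` with points (Y-flipped): 166.9757,173.7980 181.8131,249.5316 114.3711,287.0457 57.8523,234.4971 90.3638,164.5061.

Run 4: S746 ⇒ cut layer `#ff0000`. The run returns to its start, so emit a `<polygon>` with points (Y-flipped): 127.2537,278.5844 137.2167,124.8017 183.3702,290.6777 138.2836,168.6057.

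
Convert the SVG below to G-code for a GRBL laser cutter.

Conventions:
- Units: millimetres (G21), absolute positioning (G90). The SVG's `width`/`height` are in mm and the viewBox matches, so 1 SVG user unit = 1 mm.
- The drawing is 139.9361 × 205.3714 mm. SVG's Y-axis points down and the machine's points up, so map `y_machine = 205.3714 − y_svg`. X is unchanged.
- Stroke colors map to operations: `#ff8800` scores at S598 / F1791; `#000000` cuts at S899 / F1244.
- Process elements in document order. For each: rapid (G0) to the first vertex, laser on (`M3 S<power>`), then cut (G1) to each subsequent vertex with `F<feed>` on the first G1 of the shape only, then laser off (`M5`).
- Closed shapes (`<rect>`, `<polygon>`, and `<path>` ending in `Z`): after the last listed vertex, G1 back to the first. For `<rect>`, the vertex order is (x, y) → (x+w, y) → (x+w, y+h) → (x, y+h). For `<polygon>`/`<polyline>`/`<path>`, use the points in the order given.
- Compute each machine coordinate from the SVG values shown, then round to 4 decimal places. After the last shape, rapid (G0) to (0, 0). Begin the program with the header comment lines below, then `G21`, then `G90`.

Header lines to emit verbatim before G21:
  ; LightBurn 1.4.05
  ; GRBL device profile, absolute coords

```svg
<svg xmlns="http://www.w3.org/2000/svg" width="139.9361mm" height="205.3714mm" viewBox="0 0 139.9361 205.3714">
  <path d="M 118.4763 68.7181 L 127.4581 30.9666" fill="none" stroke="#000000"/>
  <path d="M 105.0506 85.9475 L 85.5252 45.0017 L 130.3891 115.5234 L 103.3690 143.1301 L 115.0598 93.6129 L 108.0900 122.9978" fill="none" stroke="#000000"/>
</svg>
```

; LightBurn 1.4.05
; GRBL device profile, absolute coords
G21
G90
G0 X118.4763 Y136.6533
M3 S899
G1 X127.4581 Y174.4048 F1244
M5
G0 X105.0506 Y119.4239
M3 S899
G1 X85.5252 Y160.3697 F1244
G1 X130.3891 Y89.8480
G1 X103.3690 Y62.2413
G1 X115.0598 Y111.7585
G1 X108.0900 Y82.3736
M5
G0 X0.0000 Y0.0000

1 u = 1 mm; y_m = 205.3714 − y.

[1] `<path>` line segment, #000000→cut S899 F1244: (118.4763,136.6533) → (127.4581,174.4048)

[2] `<path>` open polyline, #000000→cut S899 F1244: (105.0506,119.4239) → (85.5252,160.3697) → (130.3891,89.8480) → (103.3690,62.2413) → (115.0598,111.7585) → (108.0900,82.3736)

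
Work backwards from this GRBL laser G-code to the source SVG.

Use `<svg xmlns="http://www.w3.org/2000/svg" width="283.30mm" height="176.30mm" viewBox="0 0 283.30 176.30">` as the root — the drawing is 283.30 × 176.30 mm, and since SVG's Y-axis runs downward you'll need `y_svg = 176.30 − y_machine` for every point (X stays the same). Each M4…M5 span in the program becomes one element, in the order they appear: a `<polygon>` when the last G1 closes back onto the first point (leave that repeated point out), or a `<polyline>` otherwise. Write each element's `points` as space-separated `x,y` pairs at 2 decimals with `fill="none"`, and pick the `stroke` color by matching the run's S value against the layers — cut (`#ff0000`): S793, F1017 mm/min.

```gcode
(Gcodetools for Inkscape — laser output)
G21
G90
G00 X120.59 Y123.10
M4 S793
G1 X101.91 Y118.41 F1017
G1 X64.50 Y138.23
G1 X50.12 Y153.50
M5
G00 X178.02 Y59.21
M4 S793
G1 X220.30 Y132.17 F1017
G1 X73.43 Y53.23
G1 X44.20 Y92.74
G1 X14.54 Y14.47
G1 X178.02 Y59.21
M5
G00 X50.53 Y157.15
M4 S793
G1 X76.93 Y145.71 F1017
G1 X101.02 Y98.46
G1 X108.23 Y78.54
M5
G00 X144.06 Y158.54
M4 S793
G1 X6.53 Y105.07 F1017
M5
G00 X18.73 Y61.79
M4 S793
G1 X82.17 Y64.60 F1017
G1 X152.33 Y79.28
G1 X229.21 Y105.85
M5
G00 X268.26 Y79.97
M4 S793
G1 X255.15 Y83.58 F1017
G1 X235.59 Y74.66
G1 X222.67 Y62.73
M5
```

<svg xmlns="http://www.w3.org/2000/svg" width="283.30mm" height="176.30mm" viewBox="0 0 283.30 176.30">
  <polyline points="120.59,53.20 101.91,57.89 64.50,38.07 50.12,22.80" fill="none" stroke="#ff0000"/>
  <polygon points="178.02,117.09 220.30,44.13 73.43,123.07 44.20,83.56 14.54,161.83" fill="none" stroke="#ff0000"/>
  <polyline points="50.53,19.15 76.93,30.59 101.02,77.84 108.23,97.76" fill="none" stroke="#ff0000"/>
  <polyline points="144.06,17.76 6.53,71.23" fill="none" stroke="#ff0000"/>
  <polyline points="18.73,114.51 82.17,111.70 152.33,97.02 229.21,70.45" fill="none" stroke="#ff0000"/>
  <polyline points="268.26,96.33 255.15,92.72 235.59,101.64 222.67,113.57" fill="none" stroke="#ff0000"/>
</svg>

Each laser-on run becomes one SVG element. Flip Y back into SVG space with y_svg = 176.30 − y_machine. Every run uses S793, so all elements get stroke `#ff0000` (cut).

Run 1: The run is open, so emit a `<polyline>` with points (Y-flipped): 120.59,53.20 101.91,57.89 64.50,38.07 50.12,22.80.

Run 2: The run returns to its start, so emit a `<polygon>` with points (Y-flipped): 178.02,117.09 220.30,44.13 73.43,123.07 44.20,83.56 14.54,161.83.

Run 3: The run is open, so emit a `<polyline>` with points (Y-flipped): 50.53,19.15 76.93,30.59 101.02,77.84 108.23,97.76.

Run 4: The run is open, so emit a `<polyline>` with points (Y-flipped): 144.06,17.76 6.53,71.23.

Run 5: The run is open, so emit a `<polyline>` with points (Y-flipped): 18.73,114.51 82.17,111.70 152.33,97.02 229.21,70.45.

Run 6: The run is open, so emit a `<polyline>` with points (Y-flipped): 268.26,96.33 255.15,92.72 235.59,101.64 222.67,113.57.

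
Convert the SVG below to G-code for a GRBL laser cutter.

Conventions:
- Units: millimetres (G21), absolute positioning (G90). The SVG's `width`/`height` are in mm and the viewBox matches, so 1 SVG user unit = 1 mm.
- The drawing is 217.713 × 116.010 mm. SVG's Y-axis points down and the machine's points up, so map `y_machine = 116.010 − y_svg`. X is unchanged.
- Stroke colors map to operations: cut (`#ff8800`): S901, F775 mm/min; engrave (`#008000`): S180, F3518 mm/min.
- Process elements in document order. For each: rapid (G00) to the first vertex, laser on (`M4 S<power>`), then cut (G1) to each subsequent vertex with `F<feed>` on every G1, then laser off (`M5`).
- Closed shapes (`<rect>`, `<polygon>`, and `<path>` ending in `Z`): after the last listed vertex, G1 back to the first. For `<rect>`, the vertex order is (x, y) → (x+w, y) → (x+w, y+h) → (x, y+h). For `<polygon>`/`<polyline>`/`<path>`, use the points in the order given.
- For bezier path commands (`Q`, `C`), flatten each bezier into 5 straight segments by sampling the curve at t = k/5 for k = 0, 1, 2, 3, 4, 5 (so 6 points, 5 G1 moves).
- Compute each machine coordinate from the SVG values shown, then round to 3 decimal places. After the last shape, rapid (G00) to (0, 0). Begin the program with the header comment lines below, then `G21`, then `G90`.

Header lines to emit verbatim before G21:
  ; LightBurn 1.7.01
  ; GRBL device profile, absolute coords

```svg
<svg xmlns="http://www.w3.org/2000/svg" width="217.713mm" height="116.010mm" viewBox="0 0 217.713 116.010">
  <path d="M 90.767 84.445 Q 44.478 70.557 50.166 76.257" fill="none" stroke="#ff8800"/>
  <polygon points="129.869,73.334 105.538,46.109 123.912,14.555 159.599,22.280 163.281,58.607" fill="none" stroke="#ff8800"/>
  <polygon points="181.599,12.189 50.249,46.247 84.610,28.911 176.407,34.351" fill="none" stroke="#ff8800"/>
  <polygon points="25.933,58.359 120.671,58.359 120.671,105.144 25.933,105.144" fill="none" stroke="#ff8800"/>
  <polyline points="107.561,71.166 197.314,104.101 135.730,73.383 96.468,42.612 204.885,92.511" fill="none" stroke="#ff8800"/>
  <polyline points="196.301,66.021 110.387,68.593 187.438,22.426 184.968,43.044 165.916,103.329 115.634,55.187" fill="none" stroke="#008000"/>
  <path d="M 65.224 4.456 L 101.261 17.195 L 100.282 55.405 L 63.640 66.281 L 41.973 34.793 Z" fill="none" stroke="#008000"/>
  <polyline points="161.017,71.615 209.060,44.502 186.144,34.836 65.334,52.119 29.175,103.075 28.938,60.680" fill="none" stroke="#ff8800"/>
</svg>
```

; LightBurn 1.7.01
; GRBL device profile, absolute coords
G21
G90
G00 X90.767 Y31.565
M4 S901
G1 X74.330 Y36.337 F775
G1 X62.052 Y39.541 F775
G1 X53.932 Y41.179 F775
G1 X49.970 Y41.249 F775
G1 X50.166 Y39.753 F775
M5
G00 X129.869 Y42.676
M4 S901
G1 X105.538 Y69.901 F775
G1 X123.912 Y101.455 F775
G1 X159.599 Y93.730 F775
G1 X163.281 Y57.403 F775
G1 X129.869 Y42.676 F775
M5
G00 X181.599 Y103.821
M4 S901
G1 X50.249 Y69.763 F775
G1 X84.610 Y87.099 F775
G1 X176.407 Y81.659 F775
G1 X181.599 Y103.821 F775
M5
G00 X25.933 Y57.651
M4 S901
G1 X120.671 Y57.651 F775
G1 X120.671 Y10.866 F775
G1 X25.933 Y10.866 F775
G1 X25.933 Y57.651 F775
M5
G00 X107.561 Y44.844
M4 S901
G1 X197.314 Y11.909 F775
G1 X135.730 Y42.627 F775
G1 X96.468 Y73.398 F775
G1 X204.885 Y23.499 F775
M5
G00 X196.301 Y49.989
M4 S180
G1 X110.387 Y47.417 F3518
G1 X187.438 Y93.584 F3518
G1 X184.968 Y72.966 F3518
G1 X165.916 Y12.681 F3518
G1 X115.634 Y60.823 F3518
M5
G00 X65.224 Y111.554
M4 S180
G1 X101.261 Y98.815 F3518
G1 X100.282 Y60.605 F3518
G1 X63.640 Y49.729 F3518
G1 X41.973 Y81.217 F3518
G1 X65.224 Y111.554 F3518
M5
G00 X161.017 Y44.395
M4 S901
G1 X209.060 Y71.508 F775
G1 X186.144 Y81.174 F775
G1 X65.334 Y63.891 F775
G1 X29.175 Y12.935 F775
G1 X28.938 Y55.330 F775
M5
G00 X0.000 Y0.000

1 u = 1 mm; y_m = 116.010 − y.

[1] `<path>` quadratic bezier, #ff8800→cut S901 F775: (90.767,31.565) → (74.330,36.337) → (62.052,39.541) → (53.932,41.179) → (49.970,41.249) → (50.166,39.753)

[2] `<polygon>` regular polygon, #ff8800→cut S901 F775: (129.869,42.676) → (105.538,69.901) → (123.912,101.455) → (159.599,93.730) → (163.281,57.403) → (129.869,42.676) (closed)

[3] `<polygon>` closed polygon, #ff8800→cut S901 F775: (181.599,103.821) → (50.249,69.763) → (84.610,87.099) → (176.407,81.659) → (181.599,103.821) (closed)

[4] `<polygon>` rectangle, #ff8800→cut S901 F775: (25.933,57.651) → (120.671,57.651) → (120.671,10.866) → (25.933,10.866) → (25.933,57.651) (closed)

[5] `<polyline>` open polyline, #ff8800→cut S901 F775: (107.561,44.844) → (197.314,11.909) → (135.730,42.627) → (96.468,73.398) → (204.885,23.499)

[6] `<polyline>` open polyline, #008000→engrave S180 F3518: (196.301,49.989) → (110.387,47.417) → (187.438,93.584) → (184.968,72.966) → (165.916,12.681) → (115.634,60.823)

[7] `<path>` regular polygon, #008000→engrave S180 F3518: (65.224,111.554) → (101.261,98.815) → (100.282,60.605) → (63.640,49.729) → (41.973,81.217) → (65.224,111.554) (closed)

[8] `<polyline>` open polyline, #ff8800→cut S901 F775: (161.017,44.395) → (209.060,71.508) → (186.144,81.174) → (65.334,63.891) → (29.175,12.935) → (28.938,55.330)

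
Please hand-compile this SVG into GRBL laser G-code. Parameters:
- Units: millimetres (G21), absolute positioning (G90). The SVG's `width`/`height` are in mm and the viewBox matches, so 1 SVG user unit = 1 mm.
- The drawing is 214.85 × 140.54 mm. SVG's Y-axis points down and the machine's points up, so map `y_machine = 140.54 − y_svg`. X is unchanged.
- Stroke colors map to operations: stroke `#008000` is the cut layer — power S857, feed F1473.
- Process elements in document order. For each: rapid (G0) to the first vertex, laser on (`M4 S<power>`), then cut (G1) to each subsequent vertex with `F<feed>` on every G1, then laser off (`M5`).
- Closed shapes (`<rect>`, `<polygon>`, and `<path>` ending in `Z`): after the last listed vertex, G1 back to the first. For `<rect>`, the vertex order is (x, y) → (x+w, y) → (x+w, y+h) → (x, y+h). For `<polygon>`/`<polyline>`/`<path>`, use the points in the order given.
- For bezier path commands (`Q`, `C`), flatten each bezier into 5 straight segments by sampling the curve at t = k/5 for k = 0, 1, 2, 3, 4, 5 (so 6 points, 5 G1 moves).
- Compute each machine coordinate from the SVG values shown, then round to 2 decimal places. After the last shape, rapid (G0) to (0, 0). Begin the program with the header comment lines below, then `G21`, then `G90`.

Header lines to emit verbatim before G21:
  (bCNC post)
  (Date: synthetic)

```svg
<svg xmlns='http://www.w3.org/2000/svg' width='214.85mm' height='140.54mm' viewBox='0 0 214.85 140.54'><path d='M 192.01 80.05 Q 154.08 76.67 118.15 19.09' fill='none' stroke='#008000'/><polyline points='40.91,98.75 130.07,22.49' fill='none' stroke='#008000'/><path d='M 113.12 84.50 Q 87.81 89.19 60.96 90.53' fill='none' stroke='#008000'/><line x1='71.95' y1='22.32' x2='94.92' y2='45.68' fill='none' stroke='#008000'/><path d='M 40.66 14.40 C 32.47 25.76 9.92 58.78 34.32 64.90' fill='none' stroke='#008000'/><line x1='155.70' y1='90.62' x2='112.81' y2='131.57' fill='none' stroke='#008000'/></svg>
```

viewBox `0 0 214.85 140.54` with mm width/height → 1 unit = 1 mm. Flip: y_m = 140.54 − y_svg.

**Shape 1** — `<path>` quadratic bezier, stroke `#008000` → cut (S857, F1473). Control points (SVG): P0=(192.01,80.05), P1=(154.08,76.67), P2=(118.15,19.09); sampled at t=k/5. Machine vertices: (192.01,60.49) → (176.92,64.01) → (161.99,71.87) → (147.21,84.06) → (132.60,100.59) → (118.15,121.45). Open path.

**Shape 2** — `<polyline>` line segment, stroke `#008000` → cut (S857, F1473). Machine vertices: (40.91,41.79) → (130.07,118.05). Open path.

**Shape 3** — `<path>` quadratic bezier, stroke `#008000` → cut (S857, F1473). Control points (SVG): P0=(113.12,84.50), P1=(87.81,89.19), P2=(60.96,90.53); sampled at t=k/5. Machine vertices: (113.12,56.04) → (102.93,54.30) → (92.63,52.82) → (82.19,51.62) → (71.64,50.68) → (60.96,50.01). Open path.

**Shape 4** — `<line>` line segment, stroke `#008000` → cut (S857, F1473). Machine vertices: (71.95,118.22) → (94.92,94.86). Open path.

**Shape 5** — `<path>` cubic bezier, stroke `#008000` → cut (S857, F1473). Control points (SVG): P0=(40.66,14.40), P1=(32.47,25.76), P2=(9.92,58.78), P3=(34.32,64.90); sampled at t=k/5. Machine vertices: (40.66,126.14) → (34.51,117.11) → (27.86,105.22) → (23.65,92.79) → (24.82,82.15) → (34.32,75.64). Open path.

**Shape 6** — `<line>` line segment, stroke `#008000` → cut (S857, F1473). Machine vertices: (155.70,49.92) → (112.81,8.97). Open path.

(bCNC post)
(Date: synthetic)
G21
G90
G0 X192.01 Y60.49
M4 S857
G1 X176.92 Y64.01 F1473
G1 X161.99 Y71.87 F1473
G1 X147.21 Y84.06 F1473
G1 X132.60 Y100.59 F1473
G1 X118.15 Y121.45 F1473
M5
G0 X40.91 Y41.79
M4 S857
G1 X130.07 Y118.05 F1473
M5
G0 X113.12 Y56.04
M4 S857
G1 X102.93 Y54.30 F1473
G1 X92.63 Y52.82 F1473
G1 X82.19 Y51.62 F1473
G1 X71.64 Y50.68 F1473
G1 X60.96 Y50.01 F1473
M5
G0 X71.95 Y118.22
M4 S857
G1 X94.92 Y94.86 F1473
M5
G0 X40.66 Y126.14
M4 S857
G1 X34.51 Y117.11 F1473
G1 X27.86 Y105.22 F1473
G1 X23.65 Y92.79 F1473
G1 X24.82 Y82.15 F1473
G1 X34.32 Y75.64 F1473
M5
G0 X155.70 Y49.92
M4 S857
G1 X112.81 Y8.97 F1473
M5
G0 X0.00 Y0.00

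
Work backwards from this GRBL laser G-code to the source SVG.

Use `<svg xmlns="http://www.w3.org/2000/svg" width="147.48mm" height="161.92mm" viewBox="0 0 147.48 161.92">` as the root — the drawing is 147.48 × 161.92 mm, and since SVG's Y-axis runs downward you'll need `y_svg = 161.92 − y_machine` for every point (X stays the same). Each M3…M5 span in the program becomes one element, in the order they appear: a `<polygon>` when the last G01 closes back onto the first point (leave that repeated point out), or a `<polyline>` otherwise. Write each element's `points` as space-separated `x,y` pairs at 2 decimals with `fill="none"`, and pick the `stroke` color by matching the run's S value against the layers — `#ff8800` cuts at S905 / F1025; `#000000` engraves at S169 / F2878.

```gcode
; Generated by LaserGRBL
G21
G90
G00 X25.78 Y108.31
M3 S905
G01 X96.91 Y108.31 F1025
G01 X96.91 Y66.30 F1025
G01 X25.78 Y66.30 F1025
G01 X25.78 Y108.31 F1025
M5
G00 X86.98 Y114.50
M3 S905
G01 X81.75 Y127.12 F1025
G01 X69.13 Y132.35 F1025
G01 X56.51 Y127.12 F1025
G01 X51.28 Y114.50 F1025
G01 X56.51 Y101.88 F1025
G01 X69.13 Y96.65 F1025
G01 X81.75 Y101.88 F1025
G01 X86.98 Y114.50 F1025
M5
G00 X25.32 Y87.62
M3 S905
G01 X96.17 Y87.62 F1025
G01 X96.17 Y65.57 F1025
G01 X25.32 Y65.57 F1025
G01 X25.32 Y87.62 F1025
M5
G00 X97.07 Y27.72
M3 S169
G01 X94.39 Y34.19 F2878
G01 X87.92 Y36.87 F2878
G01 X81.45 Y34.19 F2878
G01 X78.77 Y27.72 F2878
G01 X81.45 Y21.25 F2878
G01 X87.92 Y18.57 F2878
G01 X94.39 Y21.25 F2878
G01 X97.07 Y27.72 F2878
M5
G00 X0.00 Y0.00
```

Machine Y-up, SVG Y-down with viewBox height 161.92, so y_svg = 161.92 − y_machine; X carries over.

Run 1: the run's S905 means `#ff8800` (cut). The run returns to its start, so emit a `<polygon>` with points (Y-flipped): 25.78,53.61 96.91,53.61 96.91,95.62 25.78,95.62.

Run 2: the run's S905 means `#ff8800` (cut). The run returns to its start, so emit a `<polygon>` with points (Y-flipped): 86.98,47.42 81.75,34.80 69.13,29.57 56.51,34.80 51.28,47.42 56.51,60.04 69.13,65.27 81.75,60.04.

Run 3: S905 ⇒ cut layer `#ff8800`. The run returns to its start, so emit a `<polygon>` with points (Y-flipped): 25.32,74.30 96.17,74.30 96.17,96.35 25.32,96.35.

Run 4: S169 ⇒ engrave layer `#000000`. The run returns to its start, so emit a `<polygon>` with points (Y-flipped): 97.07,134.20 94.39,127.73 87.92,125.05 81.45,127.73 78.77,134.20 81.45,140.67 87.92,143.35 94.39,140.67.

<svg xmlns="http://www.w3.org/2000/svg" width="147.48mm" height="161.92mm" viewBox="0 0 147.48 161.92">
  <polygon points="25.78,53.61 96.91,53.61 96.91,95.62 25.78,95.62" fill="none" stroke="#ff8800"/>
  <polygon points="86.98,47.42 81.75,34.80 69.13,29.57 56.51,34.80 51.28,47.42 56.51,60.04 69.13,65.27 81.75,60.04" fill="none" stroke="#ff8800"/>
  <polygon points="25.32,74.30 96.17,74.30 96.17,96.35 25.32,96.35" fill="none" stroke="#ff8800"/>
  <polygon points="97.07,134.20 94.39,127.73 87.92,125.05 81.45,127.73 78.77,134.20 81.45,140.67 87.92,143.35 94.39,140.67" fill="none" stroke="#000000"/>
</svg>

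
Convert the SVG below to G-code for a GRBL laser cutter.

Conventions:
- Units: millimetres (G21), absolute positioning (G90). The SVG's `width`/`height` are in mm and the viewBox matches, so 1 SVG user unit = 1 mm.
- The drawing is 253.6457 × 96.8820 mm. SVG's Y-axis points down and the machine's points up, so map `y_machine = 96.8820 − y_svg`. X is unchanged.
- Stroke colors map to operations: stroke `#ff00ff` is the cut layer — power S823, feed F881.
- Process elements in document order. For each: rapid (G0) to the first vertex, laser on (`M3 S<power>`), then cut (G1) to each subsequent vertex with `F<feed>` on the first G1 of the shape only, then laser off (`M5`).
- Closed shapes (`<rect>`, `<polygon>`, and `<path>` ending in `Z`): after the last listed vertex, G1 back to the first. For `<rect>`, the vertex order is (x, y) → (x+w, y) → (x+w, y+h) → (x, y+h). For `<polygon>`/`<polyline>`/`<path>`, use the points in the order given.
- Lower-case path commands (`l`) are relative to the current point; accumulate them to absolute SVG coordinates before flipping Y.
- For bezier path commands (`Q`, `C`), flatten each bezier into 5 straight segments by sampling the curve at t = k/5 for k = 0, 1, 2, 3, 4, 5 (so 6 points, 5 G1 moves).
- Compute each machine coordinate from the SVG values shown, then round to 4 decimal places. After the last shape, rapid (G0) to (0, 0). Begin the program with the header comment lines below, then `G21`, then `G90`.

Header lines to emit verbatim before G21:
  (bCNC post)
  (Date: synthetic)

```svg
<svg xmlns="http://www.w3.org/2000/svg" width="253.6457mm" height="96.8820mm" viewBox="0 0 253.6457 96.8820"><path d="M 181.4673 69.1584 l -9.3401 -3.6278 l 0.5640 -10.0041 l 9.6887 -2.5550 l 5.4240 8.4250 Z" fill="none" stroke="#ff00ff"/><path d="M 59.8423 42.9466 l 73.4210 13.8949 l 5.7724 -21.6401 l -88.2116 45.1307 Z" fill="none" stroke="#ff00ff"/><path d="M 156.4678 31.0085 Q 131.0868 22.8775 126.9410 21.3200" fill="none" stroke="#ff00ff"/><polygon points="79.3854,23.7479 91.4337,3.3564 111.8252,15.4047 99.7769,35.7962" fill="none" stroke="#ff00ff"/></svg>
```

(bCNC post)
(Date: synthetic)
G21
G90
G0 X181.4673 Y27.7236
M3 S823
G1 X172.1272 Y31.3514 F881
G1 X172.6912 Y41.3555
G1 X182.3799 Y43.9105
G1 X187.8039 Y35.4855
G1 X181.4673 Y27.7236
M5
G0 X59.8423 Y53.9354
M3 S823
G1 X133.2633 Y40.0405 F881
G1 X139.0357 Y61.6806
G1 X50.8241 Y16.5499
G1 X59.8423 Y53.9354
M5
G0 X156.4678 Y65.8735
M3 S823
G1 X147.1648 Y68.8630 F881
G1 X139.5606 Y71.3265
G1 X133.6553 Y73.2642
G1 X129.4487 Y74.6761
G1 X126.9410 Y75.5620
M5
G0 X79.3854 Y73.1341
M3 S823
G1 X91.4337 Y93.5256 F881
G1 X111.8252 Y81.4773
G1 X99.7769 Y61.0858
G1 X79.3854 Y73.1341
M5
G0 X0.0000 Y0.0000

1 u = 1 mm; y_m = 96.8820 − y.

[1] `<path>` regular polygon, #ff00ff→cut S823 F881: (181.4673,27.7236) → (172.1272,31.3514) → (172.6912,41.3555) → (182.3799,43.9105) → (187.8039,35.4855) → (181.4673,27.7236) (closed)

[2] `<path>` closed polygon, #ff00ff→cut S823 F881: (59.8423,53.9354) → (133.2633,40.0405) → (139.0357,61.6806) → (50.8241,16.5499) → (59.8423,53.9354) (closed)

[3] `<path>` quadratic bezier, #ff00ff→cut S823 F881: (156.4678,65.8735) → (147.1648,68.8630) → (139.5606,71.3265) → (133.6553,73.2642) → (129.4487,74.6761) → (126.9410,75.5620)

[4] `<polygon>` regular polygon, #ff00ff→cut S823 F881: (79.3854,73.1341) → (91.4337,93.5256) → (111.8252,81.4773) → (99.7769,61.0858) → (79.3854,73.1341) (closed)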